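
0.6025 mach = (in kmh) 738.5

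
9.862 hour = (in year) 0.001126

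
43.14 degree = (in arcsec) 1.553e+05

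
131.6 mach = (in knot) 8.71e+04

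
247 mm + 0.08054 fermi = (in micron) 2.47e+05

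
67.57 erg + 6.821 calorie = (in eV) 1.781e+20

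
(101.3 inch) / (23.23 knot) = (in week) 3.56e-07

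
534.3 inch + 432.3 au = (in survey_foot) 2.122e+14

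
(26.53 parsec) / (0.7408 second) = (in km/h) 3.978e+18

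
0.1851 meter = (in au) 1.237e-12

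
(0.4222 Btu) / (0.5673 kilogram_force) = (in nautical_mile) 0.04323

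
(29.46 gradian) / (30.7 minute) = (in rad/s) 0.0002512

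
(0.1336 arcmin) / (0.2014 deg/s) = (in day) 1.28e-07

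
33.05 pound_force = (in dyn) 1.47e+07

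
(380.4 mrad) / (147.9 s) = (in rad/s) 0.002572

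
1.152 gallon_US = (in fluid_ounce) 147.5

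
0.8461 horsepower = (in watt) 630.9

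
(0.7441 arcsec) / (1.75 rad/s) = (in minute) 3.436e-08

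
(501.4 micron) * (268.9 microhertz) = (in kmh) 4.854e-07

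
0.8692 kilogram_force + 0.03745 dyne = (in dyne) 8.524e+05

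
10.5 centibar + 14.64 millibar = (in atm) 0.1181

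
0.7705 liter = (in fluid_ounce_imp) 27.12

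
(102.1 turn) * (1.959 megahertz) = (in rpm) 1.2e+10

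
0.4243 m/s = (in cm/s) 42.43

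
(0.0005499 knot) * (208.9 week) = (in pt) 1.013e+08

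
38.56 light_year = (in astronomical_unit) 2.439e+06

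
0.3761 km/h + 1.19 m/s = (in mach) 0.003802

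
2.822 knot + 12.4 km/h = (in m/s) 4.896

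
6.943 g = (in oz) 0.2449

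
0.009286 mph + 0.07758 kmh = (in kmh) 0.09252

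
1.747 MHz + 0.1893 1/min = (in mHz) 1.747e+09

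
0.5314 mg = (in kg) 5.314e-07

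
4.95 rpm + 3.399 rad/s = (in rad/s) 3.917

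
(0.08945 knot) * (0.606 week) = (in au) 1.127e-07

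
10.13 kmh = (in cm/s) 281.4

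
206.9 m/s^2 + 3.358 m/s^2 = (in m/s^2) 210.3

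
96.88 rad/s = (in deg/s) 5551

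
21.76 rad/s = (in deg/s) 1247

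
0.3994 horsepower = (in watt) 297.8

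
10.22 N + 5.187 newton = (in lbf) 3.464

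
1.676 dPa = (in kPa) 0.0001676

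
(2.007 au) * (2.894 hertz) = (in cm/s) 8.689e+13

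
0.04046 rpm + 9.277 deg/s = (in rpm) 1.587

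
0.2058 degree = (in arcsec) 740.9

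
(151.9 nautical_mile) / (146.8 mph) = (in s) 4287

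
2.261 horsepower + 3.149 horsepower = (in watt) 4034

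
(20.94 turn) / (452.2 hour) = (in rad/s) 8.082e-05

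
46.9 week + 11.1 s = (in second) 2.837e+07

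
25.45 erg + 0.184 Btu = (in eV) 1.212e+21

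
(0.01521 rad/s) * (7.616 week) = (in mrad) 7.006e+07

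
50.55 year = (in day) 1.845e+04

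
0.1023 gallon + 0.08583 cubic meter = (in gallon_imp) 18.97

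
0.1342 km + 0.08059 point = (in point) 3.804e+05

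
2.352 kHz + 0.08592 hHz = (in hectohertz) 23.61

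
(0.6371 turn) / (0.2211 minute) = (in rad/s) 0.3018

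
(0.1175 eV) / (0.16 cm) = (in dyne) 1.177e-12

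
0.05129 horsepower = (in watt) 38.25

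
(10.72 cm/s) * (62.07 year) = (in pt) 5.948e+11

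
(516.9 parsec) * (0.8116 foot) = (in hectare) 3.946e+14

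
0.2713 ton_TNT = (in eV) 7.085e+27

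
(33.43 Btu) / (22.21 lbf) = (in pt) 1.012e+06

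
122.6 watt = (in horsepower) 0.1644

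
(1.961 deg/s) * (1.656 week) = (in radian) 3.428e+04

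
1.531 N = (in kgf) 0.1561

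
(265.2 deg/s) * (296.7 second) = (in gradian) 8.743e+04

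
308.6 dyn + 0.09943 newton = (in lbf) 0.02305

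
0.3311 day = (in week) 0.0473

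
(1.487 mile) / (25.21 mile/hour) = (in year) 6.733e-06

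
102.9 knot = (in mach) 0.1555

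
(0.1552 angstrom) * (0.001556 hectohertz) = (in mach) 7.092e-15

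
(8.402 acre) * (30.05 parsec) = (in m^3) 3.153e+22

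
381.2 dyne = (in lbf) 0.000857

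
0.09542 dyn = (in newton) 9.542e-07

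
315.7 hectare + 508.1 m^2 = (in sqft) 3.399e+07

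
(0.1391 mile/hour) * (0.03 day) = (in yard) 176.3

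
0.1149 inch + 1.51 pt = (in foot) 0.01132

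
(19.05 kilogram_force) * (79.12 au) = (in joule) 2.211e+15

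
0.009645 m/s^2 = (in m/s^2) 0.009645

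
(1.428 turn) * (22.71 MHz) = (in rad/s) 2.038e+08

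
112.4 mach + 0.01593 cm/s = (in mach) 112.4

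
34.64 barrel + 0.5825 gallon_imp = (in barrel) 34.66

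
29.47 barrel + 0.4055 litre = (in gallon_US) 1238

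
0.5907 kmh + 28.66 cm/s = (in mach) 0.001324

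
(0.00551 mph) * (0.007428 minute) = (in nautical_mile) 5.928e-07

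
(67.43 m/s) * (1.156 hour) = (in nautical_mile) 151.5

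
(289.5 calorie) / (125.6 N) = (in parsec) 3.125e-16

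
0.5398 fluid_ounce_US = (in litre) 0.01596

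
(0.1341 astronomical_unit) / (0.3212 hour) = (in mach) 5.095e+04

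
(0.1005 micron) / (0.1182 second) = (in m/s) 8.503e-07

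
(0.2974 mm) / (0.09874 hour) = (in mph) 1.872e-06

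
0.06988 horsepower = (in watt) 52.11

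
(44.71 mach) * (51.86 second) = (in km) 789.5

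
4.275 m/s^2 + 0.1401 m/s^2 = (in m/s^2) 4.415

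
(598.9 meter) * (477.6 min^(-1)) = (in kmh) 1.716e+04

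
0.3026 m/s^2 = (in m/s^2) 0.3026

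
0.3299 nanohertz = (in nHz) 0.3299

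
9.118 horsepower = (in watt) 6799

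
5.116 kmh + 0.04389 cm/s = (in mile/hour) 3.18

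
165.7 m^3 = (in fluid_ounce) 5.603e+06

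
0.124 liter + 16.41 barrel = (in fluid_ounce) 8.822e+04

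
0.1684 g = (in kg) 0.0001684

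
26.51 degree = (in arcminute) 1591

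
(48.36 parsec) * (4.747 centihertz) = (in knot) 1.377e+17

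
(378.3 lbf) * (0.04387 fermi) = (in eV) 4.608e+05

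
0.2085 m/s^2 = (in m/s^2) 0.2085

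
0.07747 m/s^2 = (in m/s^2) 0.07747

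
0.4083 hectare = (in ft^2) 4.395e+04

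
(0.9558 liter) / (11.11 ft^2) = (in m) 0.000926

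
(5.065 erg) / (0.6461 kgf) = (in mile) 4.967e-11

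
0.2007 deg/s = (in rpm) 0.03345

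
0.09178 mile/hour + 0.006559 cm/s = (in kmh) 0.1479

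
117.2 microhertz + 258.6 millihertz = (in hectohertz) 0.002587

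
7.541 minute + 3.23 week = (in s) 1.954e+06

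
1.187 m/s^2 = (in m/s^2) 1.187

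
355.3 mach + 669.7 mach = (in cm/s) 3.49e+07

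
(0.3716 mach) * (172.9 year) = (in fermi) 6.899e+26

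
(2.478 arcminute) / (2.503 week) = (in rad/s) 4.762e-10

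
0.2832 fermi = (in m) 2.832e-16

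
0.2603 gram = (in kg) 0.0002603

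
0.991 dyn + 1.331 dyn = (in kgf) 2.368e-06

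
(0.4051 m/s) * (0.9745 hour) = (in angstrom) 1.421e+13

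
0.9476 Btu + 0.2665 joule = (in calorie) 239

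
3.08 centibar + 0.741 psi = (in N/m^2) 8189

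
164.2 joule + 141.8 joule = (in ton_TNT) 7.314e-08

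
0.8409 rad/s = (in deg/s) 48.18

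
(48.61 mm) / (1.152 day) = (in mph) 1.092e-06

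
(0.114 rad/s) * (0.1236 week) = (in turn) 1356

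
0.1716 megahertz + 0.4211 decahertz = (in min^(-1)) 1.03e+07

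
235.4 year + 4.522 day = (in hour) 2.062e+06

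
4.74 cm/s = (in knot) 0.09214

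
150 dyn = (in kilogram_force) 0.000153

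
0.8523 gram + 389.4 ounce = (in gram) 1.104e+04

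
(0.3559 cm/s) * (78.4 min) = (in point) 4.746e+04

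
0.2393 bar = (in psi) 3.471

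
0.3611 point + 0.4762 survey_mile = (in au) 5.123e-09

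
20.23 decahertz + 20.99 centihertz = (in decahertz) 20.25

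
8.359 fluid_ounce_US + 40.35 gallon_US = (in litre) 153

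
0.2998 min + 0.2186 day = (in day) 0.2188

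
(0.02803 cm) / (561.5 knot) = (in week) 1.604e-12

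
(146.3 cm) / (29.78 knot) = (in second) 0.0955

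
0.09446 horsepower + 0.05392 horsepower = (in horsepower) 0.1484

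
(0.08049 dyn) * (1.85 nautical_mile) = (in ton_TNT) 6.591e-13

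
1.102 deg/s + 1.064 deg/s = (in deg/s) 2.166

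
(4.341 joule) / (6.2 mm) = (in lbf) 157.4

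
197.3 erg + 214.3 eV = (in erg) 197.3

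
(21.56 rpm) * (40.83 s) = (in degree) 5282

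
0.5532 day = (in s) 4.78e+04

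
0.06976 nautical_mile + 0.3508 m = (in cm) 1.295e+04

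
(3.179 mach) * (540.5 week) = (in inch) 1.393e+13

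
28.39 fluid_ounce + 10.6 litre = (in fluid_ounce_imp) 402.6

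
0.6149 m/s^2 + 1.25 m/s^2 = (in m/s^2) 1.865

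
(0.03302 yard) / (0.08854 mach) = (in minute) 1.669e-05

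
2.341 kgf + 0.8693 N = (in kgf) 2.43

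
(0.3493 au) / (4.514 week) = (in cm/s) 1.914e+06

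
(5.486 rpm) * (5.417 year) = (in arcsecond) 2.024e+13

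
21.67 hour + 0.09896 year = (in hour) 888.6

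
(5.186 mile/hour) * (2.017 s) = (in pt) 1.326e+04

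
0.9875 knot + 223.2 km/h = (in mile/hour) 139.8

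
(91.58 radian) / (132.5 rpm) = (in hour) 0.001833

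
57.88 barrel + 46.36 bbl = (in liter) 1.657e+04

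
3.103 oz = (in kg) 0.08797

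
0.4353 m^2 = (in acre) 0.0001076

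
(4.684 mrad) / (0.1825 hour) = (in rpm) 6.808e-05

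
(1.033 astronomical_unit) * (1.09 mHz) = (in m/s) 1.684e+08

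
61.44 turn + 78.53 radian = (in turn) 73.94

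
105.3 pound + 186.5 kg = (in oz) 8263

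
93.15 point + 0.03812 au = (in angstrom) 5.703e+19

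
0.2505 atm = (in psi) 3.681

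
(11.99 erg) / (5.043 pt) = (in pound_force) 0.0001515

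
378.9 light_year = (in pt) 1.016e+22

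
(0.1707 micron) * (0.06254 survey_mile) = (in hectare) 1.718e-09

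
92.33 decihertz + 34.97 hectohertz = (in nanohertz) 3.506e+12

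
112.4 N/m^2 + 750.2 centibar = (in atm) 7.405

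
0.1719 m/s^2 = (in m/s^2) 0.1719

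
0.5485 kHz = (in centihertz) 5.485e+04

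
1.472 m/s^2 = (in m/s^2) 1.472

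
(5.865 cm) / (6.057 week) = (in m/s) 1.601e-08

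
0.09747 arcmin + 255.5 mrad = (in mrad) 255.5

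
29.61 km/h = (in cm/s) 822.5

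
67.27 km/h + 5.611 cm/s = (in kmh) 67.47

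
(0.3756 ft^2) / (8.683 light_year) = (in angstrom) 4.248e-09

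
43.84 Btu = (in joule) 4.625e+04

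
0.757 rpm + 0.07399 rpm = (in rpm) 0.831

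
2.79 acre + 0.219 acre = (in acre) 3.009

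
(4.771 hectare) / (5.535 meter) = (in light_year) 9.111e-13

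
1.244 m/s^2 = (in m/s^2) 1.244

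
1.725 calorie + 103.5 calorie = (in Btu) 0.4173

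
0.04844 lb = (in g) 21.97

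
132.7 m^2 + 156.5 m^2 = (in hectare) 0.02892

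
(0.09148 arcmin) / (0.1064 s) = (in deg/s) 0.01433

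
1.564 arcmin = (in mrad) 0.4549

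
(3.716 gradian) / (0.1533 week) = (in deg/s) 3.607e-05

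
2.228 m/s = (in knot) 4.331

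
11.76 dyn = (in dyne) 11.76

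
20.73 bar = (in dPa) 2.073e+07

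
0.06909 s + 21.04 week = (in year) 0.4035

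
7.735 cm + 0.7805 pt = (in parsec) 2.516e-18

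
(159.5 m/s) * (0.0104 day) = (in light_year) 1.515e-11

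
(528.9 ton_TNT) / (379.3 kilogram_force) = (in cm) 5.949e+10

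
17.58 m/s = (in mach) 0.05163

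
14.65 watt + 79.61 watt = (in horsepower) 0.1264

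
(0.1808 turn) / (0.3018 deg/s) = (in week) 0.0003566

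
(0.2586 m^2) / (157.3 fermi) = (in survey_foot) 5.394e+12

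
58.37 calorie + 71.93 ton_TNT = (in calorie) 7.193e+10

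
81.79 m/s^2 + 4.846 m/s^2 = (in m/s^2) 86.64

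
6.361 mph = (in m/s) 2.844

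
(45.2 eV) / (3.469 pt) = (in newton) 5.918e-15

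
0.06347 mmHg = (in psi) 0.001227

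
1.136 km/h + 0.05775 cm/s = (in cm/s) 31.61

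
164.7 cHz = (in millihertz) 1647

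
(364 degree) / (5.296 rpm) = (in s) 11.46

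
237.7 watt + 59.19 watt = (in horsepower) 0.3981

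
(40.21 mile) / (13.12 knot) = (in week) 0.01585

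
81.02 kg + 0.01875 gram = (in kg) 81.02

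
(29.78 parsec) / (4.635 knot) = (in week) 6.372e+11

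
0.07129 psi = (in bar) 0.004915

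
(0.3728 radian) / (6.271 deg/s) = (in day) 3.942e-05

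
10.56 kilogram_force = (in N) 103.6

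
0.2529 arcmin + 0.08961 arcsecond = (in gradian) 0.004711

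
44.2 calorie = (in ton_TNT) 4.42e-08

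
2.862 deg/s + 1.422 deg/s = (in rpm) 0.714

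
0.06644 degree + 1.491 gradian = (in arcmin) 84.5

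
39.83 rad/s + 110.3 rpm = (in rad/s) 51.38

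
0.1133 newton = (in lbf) 0.02547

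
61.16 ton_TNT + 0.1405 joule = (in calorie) 6.116e+10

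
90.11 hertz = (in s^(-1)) 90.11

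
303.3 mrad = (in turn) 0.04827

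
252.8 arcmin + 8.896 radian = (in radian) 8.97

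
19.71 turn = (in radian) 123.8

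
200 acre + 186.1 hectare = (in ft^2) 2.874e+07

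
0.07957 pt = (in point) 0.07957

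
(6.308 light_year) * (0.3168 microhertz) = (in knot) 3.675e+10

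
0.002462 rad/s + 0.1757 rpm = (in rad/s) 0.02086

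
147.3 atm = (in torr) 1.119e+05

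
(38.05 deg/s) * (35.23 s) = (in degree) 1341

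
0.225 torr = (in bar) 0.0003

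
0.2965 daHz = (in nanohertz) 2.965e+09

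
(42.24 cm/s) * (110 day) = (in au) 2.684e-05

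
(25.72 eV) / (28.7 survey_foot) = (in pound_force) 1.059e-19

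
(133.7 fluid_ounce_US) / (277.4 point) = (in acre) 9.984e-06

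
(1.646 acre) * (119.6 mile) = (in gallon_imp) 2.82e+11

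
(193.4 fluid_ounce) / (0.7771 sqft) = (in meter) 0.07922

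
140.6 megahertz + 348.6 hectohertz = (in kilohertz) 1.406e+05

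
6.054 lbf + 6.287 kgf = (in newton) 88.58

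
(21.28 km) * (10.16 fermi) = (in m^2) 2.162e-10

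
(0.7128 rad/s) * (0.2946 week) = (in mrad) 1.27e+08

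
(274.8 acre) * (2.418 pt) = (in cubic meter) 948.6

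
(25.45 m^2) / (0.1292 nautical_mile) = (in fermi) 1.064e+14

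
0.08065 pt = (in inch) 0.00112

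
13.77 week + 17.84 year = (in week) 944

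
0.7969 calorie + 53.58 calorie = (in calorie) 54.38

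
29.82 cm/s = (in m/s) 0.2982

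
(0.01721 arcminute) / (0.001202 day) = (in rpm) 4.603e-07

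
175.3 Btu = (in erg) 1.85e+12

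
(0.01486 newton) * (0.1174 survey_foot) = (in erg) 5317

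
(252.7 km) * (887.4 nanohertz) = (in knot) 0.4359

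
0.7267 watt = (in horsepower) 0.0009745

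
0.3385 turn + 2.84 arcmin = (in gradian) 135.5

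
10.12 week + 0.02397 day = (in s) 6.123e+06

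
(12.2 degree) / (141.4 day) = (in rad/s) 1.743e-08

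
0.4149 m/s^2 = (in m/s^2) 0.4149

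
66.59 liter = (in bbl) 0.4188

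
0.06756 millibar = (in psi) 0.0009799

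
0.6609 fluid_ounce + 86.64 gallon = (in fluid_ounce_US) 1.109e+04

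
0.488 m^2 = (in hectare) 4.88e-05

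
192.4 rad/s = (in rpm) 1837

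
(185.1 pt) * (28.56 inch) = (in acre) 1.171e-05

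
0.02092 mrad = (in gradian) 0.001332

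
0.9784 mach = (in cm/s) 3.331e+04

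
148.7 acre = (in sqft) 6.477e+06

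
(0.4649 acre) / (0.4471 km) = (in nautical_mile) 0.002272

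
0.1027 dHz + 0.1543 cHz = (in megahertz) 1.181e-08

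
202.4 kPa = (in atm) 1.998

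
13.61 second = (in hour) 0.003781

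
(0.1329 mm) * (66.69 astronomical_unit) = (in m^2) 1.326e+09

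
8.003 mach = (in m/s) 2725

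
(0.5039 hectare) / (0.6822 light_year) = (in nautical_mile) 4.216e-16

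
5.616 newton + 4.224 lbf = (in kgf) 2.489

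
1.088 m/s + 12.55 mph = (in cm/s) 669.8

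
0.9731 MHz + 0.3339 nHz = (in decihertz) 9.731e+06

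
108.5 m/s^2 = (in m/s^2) 108.5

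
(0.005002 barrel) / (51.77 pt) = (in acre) 1.076e-05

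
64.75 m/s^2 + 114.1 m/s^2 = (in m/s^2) 178.8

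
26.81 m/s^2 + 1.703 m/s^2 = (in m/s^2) 28.51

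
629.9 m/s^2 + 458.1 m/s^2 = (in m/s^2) 1088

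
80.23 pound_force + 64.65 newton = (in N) 421.5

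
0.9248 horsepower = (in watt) 689.6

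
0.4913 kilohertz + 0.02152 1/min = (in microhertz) 4.913e+08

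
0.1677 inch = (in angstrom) 4.26e+07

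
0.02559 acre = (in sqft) 1115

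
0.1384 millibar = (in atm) 0.0001366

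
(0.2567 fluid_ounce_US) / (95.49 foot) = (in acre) 6.445e-11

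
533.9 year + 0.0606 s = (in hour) 4.677e+06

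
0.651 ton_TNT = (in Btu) 2.582e+06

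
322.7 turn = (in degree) 1.162e+05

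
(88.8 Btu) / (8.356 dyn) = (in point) 3.178e+12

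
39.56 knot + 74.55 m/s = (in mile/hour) 212.3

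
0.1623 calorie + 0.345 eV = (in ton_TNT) 1.623e-10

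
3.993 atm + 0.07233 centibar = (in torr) 3035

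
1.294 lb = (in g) 586.9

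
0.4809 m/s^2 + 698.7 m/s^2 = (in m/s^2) 699.2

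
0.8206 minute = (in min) 0.8206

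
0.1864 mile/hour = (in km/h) 0.3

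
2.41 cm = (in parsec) 7.81e-19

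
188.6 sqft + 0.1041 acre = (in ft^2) 4723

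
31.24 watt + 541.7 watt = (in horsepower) 0.7683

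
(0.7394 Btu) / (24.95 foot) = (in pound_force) 23.06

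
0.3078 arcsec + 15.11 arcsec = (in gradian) 0.004759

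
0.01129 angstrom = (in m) 1.129e-12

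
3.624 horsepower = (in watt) 2702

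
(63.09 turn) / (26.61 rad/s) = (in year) 4.724e-07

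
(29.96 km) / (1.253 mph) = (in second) 5.349e+04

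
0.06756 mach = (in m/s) 23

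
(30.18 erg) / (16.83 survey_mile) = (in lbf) 2.505e-11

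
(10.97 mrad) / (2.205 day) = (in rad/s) 5.758e-08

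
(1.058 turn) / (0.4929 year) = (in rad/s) 4.277e-07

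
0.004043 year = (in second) 1.275e+05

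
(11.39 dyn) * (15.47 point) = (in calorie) 1.486e-07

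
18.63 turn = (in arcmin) 4.024e+05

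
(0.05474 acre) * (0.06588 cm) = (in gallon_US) 38.55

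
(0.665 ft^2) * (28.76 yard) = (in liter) 1625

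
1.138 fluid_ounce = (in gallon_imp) 0.007403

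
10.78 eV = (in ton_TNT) 4.128e-28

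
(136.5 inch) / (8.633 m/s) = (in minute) 0.006694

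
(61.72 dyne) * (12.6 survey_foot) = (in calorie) 0.0005665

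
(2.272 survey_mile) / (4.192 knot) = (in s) 1696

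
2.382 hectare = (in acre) 5.886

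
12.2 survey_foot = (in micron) 3.719e+06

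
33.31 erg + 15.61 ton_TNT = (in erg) 6.531e+17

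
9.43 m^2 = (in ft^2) 101.5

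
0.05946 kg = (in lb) 0.1311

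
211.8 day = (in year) 0.5803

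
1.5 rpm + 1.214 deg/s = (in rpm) 1.702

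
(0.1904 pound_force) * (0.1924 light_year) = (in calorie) 3.685e+14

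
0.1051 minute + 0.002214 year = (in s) 6.983e+04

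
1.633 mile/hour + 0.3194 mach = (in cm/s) 1.095e+04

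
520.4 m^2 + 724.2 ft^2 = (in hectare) 0.05877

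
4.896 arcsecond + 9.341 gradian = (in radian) 0.1468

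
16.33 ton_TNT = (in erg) 6.832e+17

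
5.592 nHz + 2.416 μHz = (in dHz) 2.422e-05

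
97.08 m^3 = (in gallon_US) 2.565e+04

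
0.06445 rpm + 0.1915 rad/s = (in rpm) 1.893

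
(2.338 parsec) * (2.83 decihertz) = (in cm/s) 2.042e+18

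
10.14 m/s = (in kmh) 36.5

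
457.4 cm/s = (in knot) 8.891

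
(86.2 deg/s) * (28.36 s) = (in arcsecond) 8.801e+06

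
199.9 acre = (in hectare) 80.9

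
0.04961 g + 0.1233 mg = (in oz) 0.001754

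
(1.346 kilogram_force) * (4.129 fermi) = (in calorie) 1.303e-14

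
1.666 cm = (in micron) 1.666e+04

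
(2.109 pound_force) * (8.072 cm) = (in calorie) 0.181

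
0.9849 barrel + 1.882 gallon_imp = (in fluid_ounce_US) 5584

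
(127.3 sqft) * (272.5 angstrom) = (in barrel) 2.027e-06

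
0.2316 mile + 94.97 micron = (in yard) 407.6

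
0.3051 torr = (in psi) 0.0059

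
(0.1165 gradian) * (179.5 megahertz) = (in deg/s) 1.882e+07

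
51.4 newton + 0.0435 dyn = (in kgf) 5.241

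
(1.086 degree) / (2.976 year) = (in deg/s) 1.157e-08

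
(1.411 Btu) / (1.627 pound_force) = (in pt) 5.831e+05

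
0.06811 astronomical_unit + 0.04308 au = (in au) 0.1112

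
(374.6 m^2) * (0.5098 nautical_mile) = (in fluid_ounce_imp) 1.245e+10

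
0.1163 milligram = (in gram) 0.0001163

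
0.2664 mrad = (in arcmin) 0.9158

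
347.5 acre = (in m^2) 1.406e+06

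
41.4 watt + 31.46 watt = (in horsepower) 0.09771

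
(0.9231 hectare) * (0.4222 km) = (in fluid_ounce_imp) 1.372e+11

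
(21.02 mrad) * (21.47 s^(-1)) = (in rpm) 4.31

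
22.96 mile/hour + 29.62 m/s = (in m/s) 39.88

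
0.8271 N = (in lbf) 0.1859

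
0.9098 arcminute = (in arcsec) 54.59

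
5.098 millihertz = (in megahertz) 5.098e-09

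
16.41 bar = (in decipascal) 1.641e+07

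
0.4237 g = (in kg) 0.0004237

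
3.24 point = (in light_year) 1.208e-19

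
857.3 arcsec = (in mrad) 4.156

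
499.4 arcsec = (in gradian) 0.1541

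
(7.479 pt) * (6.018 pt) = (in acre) 1.384e-09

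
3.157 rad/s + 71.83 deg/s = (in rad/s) 4.411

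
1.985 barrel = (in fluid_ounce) 1.067e+04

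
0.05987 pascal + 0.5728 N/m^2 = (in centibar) 0.0006327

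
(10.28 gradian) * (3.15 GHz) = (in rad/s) 5.087e+08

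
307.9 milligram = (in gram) 0.3079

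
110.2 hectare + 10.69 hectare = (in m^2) 1.209e+06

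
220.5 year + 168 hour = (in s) 6.954e+09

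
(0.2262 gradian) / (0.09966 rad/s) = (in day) 4.126e-07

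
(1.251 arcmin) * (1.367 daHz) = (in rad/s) 0.004975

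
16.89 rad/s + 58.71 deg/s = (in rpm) 171.1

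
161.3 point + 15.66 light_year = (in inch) 5.833e+18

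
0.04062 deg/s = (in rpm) 0.00677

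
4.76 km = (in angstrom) 4.76e+13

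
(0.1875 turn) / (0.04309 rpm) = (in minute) 4.351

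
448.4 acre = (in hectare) 181.5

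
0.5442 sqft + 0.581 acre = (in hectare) 0.2351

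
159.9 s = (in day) 0.001851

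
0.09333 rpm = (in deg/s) 0.56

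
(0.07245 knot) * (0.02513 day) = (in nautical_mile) 0.0437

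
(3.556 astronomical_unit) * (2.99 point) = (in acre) 1.387e+05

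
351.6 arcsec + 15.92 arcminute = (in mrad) 6.336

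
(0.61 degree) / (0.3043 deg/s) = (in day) 2.32e-05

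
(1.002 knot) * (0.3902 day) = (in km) 17.38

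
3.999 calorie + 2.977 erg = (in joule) 16.73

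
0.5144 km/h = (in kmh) 0.5144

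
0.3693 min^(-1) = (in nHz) 6.155e+06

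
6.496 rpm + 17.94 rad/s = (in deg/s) 1067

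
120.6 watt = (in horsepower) 0.1617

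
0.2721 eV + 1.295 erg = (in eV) 8.083e+11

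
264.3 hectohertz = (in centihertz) 2.643e+06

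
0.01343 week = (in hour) 2.256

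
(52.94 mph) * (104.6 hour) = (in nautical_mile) 4812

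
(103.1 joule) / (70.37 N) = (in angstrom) 1.465e+10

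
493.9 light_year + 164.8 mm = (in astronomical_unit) 3.123e+07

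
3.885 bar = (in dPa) 3.885e+06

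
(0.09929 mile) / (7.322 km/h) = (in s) 78.56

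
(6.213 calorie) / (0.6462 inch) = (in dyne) 1.584e+08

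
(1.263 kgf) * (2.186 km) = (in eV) 1.69e+23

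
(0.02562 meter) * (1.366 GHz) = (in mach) 1.028e+05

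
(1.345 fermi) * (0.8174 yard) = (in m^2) 1.005e-15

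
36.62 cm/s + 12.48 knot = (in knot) 13.19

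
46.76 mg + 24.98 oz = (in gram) 708.2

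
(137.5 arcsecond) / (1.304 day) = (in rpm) 5.65e-08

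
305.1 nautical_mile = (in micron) 5.65e+11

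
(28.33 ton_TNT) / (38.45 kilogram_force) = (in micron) 3.144e+14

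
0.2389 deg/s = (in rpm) 0.03982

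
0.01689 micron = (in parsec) 5.474e-25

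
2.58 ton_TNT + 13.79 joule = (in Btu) 1.023e+07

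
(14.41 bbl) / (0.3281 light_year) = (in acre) 1.824e-19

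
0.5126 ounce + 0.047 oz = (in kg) 0.01586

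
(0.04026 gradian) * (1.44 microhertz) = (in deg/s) 5.218e-08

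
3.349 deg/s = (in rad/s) 0.05845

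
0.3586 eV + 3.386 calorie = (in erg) 1.417e+08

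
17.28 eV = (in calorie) 6.617e-19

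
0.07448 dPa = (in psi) 1.08e-06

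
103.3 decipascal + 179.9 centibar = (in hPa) 1799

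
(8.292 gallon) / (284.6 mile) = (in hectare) 6.853e-12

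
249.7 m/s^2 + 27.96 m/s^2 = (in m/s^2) 277.7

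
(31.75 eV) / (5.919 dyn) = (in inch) 3.384e-12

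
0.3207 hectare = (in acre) 0.7925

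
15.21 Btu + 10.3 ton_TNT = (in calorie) 1.03e+10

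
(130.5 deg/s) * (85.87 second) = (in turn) 31.13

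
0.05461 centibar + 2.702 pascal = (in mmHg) 0.4299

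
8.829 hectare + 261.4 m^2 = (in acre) 21.88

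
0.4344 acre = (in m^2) 1758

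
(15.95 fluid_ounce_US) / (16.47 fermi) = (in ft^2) 3.083e+11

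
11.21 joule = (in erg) 1.121e+08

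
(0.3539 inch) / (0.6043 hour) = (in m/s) 4.132e-06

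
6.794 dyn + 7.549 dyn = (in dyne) 14.34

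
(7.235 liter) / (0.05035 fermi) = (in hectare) 1.437e+10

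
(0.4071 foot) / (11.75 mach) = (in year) 9.835e-13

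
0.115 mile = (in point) 5.246e+05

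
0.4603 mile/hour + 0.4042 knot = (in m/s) 0.4137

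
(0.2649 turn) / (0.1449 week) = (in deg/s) 0.001088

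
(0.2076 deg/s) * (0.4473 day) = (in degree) 8023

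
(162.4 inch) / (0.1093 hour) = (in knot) 0.02038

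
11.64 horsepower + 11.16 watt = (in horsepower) 11.65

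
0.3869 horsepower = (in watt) 288.5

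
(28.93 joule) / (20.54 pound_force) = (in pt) 897.6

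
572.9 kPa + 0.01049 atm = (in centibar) 574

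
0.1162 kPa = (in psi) 0.01685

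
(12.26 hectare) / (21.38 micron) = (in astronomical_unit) 0.03833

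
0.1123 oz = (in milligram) 3184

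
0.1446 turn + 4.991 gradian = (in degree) 56.55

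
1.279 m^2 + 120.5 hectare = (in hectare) 120.5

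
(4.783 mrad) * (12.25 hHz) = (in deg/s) 335.7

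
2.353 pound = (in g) 1067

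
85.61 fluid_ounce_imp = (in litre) 2.432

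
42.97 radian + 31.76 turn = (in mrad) 2.425e+05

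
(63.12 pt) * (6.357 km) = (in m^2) 141.6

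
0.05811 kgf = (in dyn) 5.699e+04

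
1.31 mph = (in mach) 0.00172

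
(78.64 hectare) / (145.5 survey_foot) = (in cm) 1.773e+06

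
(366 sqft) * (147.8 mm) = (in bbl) 31.61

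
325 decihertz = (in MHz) 3.25e-05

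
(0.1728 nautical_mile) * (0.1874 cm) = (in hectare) 5.997e-05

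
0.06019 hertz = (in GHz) 6.019e-11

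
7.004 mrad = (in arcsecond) 1445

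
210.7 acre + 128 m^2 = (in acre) 210.7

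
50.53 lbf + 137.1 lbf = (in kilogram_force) 85.11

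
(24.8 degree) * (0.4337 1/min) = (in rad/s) 0.003129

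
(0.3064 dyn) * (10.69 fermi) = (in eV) 0.2044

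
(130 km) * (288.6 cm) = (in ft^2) 4.038e+06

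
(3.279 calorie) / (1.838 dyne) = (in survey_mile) 463.8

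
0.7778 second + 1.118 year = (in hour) 9794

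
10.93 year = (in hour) 9.575e+04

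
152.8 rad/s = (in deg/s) 8755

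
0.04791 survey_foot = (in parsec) 4.733e-19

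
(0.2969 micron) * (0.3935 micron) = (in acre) 2.887e-17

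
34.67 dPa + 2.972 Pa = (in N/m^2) 6.439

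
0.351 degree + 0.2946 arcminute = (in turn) 0.0009886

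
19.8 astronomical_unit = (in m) 2.962e+12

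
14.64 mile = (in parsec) 7.636e-13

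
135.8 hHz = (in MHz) 0.01358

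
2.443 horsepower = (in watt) 1822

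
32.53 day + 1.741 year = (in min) 9.619e+05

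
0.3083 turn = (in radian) 1.937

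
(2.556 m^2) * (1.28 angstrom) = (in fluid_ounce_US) 1.106e-05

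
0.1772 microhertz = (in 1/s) 1.772e-07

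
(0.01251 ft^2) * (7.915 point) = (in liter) 0.003245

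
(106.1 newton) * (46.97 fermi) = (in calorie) 1.191e-12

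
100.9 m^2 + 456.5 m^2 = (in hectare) 0.05574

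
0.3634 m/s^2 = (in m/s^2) 0.3634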